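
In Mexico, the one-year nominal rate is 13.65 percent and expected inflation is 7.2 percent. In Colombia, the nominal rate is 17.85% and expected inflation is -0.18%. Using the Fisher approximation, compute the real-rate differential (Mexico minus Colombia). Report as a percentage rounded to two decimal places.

-11.58%

Mexico: 13.65% − 7.2% = 6.450%
Colombia: 17.85% − (-0.18%) = 18.030%
Differential = -11.580% → -11.58%.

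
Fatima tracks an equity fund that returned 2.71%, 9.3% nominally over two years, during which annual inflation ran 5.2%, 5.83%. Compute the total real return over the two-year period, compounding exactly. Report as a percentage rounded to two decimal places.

0.83%

Compound the nominal returns: 1.0271 × 1.0930 = 1.122620.
Compound inflation: 1.0520 × 1.0583 = 1.113332.
Deflate: 1.122620 / 1.113332 = 1.008343.
Total real return = 1.008343 − 1 → 0.83%.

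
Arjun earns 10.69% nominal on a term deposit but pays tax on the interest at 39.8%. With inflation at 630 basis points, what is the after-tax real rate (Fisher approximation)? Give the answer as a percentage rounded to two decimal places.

0.14%

After-tax nominal return = 10.69% × (1 − 0.398) = 6.43538%.
r ≈ 6.43538% − 6.3% → 0.14%.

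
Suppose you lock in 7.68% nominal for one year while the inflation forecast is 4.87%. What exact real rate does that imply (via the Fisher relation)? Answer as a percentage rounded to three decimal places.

2.680%

By the Fisher relation, 1 + r = (1 + i)/(1 + π).
1 + r = 1.07680 / 1.04870 = 1.0267951
r = 1.0267951 − 1 = 2.67951%, i.e. 2.680%.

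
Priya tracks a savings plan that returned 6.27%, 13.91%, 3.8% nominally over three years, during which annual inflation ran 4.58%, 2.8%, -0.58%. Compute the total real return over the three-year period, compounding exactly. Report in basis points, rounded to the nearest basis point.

Nominal growth factor = 1.0627 × 1.1391 × 1.0380 = 1.256521
Price-level growth factor = 1.0458 × 1.0280 × 0.9942 = 1.068847
Real growth factor = 1.256521 / 1.068847 = 1.175586
Total real return = 1.175586 − 1 → 1756 basis points.

1756 basis points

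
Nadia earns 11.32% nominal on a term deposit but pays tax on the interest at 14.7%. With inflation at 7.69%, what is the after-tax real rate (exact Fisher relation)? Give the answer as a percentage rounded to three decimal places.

1.826%

After-tax nominal return = 11.32% × (1 − 0.147) = 9.65596%.
1 + r = 1.0965596 / 1.07690 = 1.018256
After-tax real rate = 1.018256 − 1 → 1.826%.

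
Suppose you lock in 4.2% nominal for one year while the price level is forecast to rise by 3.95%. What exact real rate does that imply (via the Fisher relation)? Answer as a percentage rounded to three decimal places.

0.241%

1 + r = 1.04200 / 1.03950 = 1.002405002
r = 1.002405002 − 1 = 0.2405002%, i.e. 0.241%.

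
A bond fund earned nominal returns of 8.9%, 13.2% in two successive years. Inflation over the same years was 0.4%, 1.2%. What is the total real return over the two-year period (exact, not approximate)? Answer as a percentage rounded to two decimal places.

21.33%

Compound the nominal returns: 1.0890 × 1.1320 = 1.232748.
Compound inflation: 1.0040 × 1.0120 = 1.016048.
Deflate: 1.232748 / 1.016048 = 1.213277.
Total real return = 1.213277 − 1 → 21.33%.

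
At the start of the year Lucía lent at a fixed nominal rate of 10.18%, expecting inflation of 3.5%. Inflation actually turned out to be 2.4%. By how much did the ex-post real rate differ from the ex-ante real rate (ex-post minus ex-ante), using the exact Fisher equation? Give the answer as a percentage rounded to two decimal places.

1.14%

Ex-ante: (1 + 0.1018)/(1 + 0.0350) − 1 = 6.4541%
Ex-post: (1 + 0.1018)/(1 + 0.0240) − 1 = 7.5977%
Difference (ex-post − ex-ante) = 1.1435% → 1.14%.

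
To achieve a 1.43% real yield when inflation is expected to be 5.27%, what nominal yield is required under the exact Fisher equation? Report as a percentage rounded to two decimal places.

6.78%

(1 + i) = (1 + r)(1 + π) = 1.01430 × 1.05270 = 1.06775361
i = 1.06775361 − 1, so the required nominal rate is 6.78%.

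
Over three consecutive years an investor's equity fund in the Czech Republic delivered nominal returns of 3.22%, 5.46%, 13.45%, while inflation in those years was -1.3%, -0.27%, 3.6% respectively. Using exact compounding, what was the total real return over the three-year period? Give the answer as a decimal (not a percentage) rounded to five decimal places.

Nominal growth factor = 1.0322 × 1.0546 × 1.1345 = 1.234969
Price-level growth factor = 0.9870 × 0.9973 × 1.0360 = 1.019771
Real growth factor = 1.234969 / 1.019771 = 1.211026
Total real return = 1.211026 − 1 → 0.21103.

0.21103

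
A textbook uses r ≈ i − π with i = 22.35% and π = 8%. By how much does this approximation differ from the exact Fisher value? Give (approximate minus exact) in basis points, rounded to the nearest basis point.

106 basis points

Approximate: r ≈ 22.350% − 8.000% = 14.3500%
Exact: (1 + 0.2235)/(1 + 0.0800) − 1 = 13.2870%
Error = 14.3500% − 13.2870% = 1.0630% → 106 basis points.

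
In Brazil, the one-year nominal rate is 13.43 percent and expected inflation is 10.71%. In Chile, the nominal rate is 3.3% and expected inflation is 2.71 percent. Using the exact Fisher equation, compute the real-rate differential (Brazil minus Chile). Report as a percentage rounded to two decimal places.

Brazil: (1 + 0.1343)/(1 + 0.1071) − 1 = 2.4569%
Chile: (1 + 0.0330)/(1 + 0.0271) − 1 = 0.5744%
Differential = 2.4569% − 0.5744% = 1.8824% → 1.88%.

1.88%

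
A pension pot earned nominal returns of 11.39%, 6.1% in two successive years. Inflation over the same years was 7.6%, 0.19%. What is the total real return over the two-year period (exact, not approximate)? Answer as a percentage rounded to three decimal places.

Nominal growth factor = 1.1139 × 1.0610 = 1.181848
Price-level growth factor = 1.0760 × 1.0019 = 1.078044
Real growth factor = 1.181848 / 1.078044 = 1.096289
Total real return = 1.096289 − 1 → 9.629%.

9.629%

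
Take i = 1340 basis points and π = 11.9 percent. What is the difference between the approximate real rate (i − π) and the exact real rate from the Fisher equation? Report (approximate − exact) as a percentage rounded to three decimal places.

Approximate: r ≈ 13.400% − 11.900% = 1.5000%
Exact: (1 + 0.1340)/(1 + 0.1190) − 1 = 1.34048%
Error = 1.5000% − 1.34048% = 0.15952% → 0.160%.

0.160%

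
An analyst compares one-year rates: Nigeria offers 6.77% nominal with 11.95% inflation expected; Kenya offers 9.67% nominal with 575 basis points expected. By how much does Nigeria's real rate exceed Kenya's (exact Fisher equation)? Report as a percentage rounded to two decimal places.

-8.33%

Nigeria: (1 + 0.0677)/(1 + 0.1195) − 1 = -4.6271%
Kenya: (1 + 0.0967)/(1 + 0.0575) − 1 = 3.7069%
Differential = -4.6271% − 3.7069% = -8.3339% → -8.33%.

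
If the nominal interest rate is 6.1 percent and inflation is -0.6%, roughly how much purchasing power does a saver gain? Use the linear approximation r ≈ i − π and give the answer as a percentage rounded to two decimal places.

r ≈ i − π = 6.1% − (-0.6%) = 6.70%.

6.70%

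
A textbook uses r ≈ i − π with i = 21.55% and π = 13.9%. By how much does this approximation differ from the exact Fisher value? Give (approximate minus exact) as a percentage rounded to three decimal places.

Approximate: r ≈ 21.550% − 13.900% = 7.6500%
Exact: (1 + 0.2155)/(1 + 0.1390) − 1 = 6.7164%
Error = 7.6500% − 6.7164% = 0.9336% → 0.934%.

0.934%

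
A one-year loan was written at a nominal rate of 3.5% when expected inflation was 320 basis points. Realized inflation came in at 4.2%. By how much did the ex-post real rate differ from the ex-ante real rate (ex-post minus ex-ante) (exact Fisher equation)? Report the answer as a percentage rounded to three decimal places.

Ex-ante: (1 + 0.0350)/(1 + 0.0320) − 1 = 0.29070%
Ex-post: (1 + 0.0350)/(1 + 0.0420) − 1 = -0.67179%
Difference (ex-post − ex-ante) = -0.96248% → -0.962%.

-0.962%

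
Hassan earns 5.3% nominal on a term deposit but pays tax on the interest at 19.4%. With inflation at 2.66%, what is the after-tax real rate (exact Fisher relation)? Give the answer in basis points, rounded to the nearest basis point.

157 basis points

After-tax nominal return = 5.3% × (1 − 0.194) = 4.2718%.
1 + r = 1.042718 / 1.02660 = 1.015700
After-tax real rate = 1.015700 − 1 → 157 basis points.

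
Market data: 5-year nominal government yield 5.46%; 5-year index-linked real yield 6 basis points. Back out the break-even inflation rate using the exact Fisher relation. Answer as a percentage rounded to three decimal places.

(1 + π) = (1 + i)/(1 + r) = 1.05460 / 1.00060 = 1.053968
Break-even inflation = 1.053968 − 1 → 5.397%.

5.397%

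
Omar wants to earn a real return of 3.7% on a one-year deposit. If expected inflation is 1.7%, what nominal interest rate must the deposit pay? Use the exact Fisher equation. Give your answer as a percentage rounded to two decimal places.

(1 + i) = (1 + r)(1 + π) = 1.03700 × 1.01700 = 1.054629
i = 1.054629 − 1, so the required nominal rate is 5.46%.

5.46%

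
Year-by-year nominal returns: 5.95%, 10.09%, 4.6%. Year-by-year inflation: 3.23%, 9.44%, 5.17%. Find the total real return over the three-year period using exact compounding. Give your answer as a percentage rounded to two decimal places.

2.68%

Nominal growth factor = 1.0595 × 1.1009 × 1.0460 = 1.220058
Price-level growth factor = 1.0323 × 1.0944 × 1.0517 = 1.188157
Real growth factor = 1.220058 / 1.188157 = 1.026849
Total real return = 1.026849 − 1 → 2.68%.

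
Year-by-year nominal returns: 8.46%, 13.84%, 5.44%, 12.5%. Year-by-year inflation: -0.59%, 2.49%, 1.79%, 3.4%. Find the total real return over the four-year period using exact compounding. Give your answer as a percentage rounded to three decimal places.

Nominal growth factor = 1.0846 × 1.1384 × 1.0544 × 1.1250 = 1.464611
Price-level growth factor = 0.9941 × 1.0249 × 1.0179 × 1.0340 = 1.072352
Real growth factor = 1.464611 / 1.072352 = 1.365794
Total real return = 1.365794 − 1 → 36.579%.

36.579%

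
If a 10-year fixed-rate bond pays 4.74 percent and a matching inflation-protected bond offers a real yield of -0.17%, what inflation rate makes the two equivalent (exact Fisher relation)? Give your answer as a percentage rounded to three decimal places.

(1 + π) = (1 + i)/(1 + r) = 1.04740 / 0.99830 = 1.049184
Break-even inflation = 1.049184 − 1 → 4.918%.

4.918%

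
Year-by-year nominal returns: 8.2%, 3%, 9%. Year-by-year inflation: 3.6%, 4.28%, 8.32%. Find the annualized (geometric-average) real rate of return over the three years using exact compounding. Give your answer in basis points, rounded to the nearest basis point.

Compound the nominal returns: 1.0820 × 1.0300 × 1.0900 = 1.21476140.
Compound inflation: 1.0360 × 1.0428 × 1.0832 = 1.17022515.
Deflate: 1.21476140 / 1.17022515 = 1.03805784.
Annualized real rate = 1.03805784^(1/3) − 1 = 1.2528% → 125 basis points.

125 basis points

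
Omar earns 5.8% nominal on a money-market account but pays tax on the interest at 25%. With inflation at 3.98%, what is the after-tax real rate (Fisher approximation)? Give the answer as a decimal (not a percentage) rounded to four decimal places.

After-tax nominal return = 5.8% × (1 − 0.25) = 4.3500%.
r ≈ 4.3500% − 3.98% → 0.0037.

0.0037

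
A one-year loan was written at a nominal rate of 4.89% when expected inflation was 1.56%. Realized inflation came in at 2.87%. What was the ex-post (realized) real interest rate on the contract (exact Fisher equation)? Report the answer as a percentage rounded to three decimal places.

1.964%

Ex-post: (1 + 0.0489)/(1 + 0.0287) − 1 = 1.9636%
So the realized real rate is 1.964%.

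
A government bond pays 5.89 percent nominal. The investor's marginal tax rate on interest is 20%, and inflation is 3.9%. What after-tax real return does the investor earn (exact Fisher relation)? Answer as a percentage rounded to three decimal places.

0.782%

After-tax nominal return = 5.89% × (1 − 0.2) = 4.7120%.
1 + r = 1.04712 / 1.03900 = 1.0078152
After-tax real rate = 1.0078152 − 1 → 0.782%.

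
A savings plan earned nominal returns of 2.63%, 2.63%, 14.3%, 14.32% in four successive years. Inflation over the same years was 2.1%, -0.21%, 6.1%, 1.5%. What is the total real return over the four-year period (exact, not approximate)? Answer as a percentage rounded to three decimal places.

Nominal growth factor = 1.0263 × 1.0263 × 1.1430 × 1.1432 = 1.376313
Price-level growth factor = 1.0210 × 0.9979 × 1.0610 × 1.0150 = 1.097221
Real growth factor = 1.376313 / 1.097221 = 1.254362
Total real return = 1.254362 − 1 → 25.436%.

25.436%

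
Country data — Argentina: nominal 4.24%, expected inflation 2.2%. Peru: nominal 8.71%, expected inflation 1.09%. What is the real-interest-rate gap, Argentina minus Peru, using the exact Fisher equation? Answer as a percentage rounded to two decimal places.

-5.54%

Argentina: (1 + 0.0424)/(1 + 0.0220) − 1 = 1.9961%
Peru: (1 + 0.0871)/(1 + 0.0109) − 1 = 7.5378%
Differential = 1.9961% − 7.5378% = -5.5418% → -5.54%.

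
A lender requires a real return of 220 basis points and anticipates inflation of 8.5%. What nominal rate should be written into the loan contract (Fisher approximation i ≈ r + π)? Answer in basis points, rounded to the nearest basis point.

1070 basis points

i ≈ r + π = 2.2% + 8.5% = 1070 basis points.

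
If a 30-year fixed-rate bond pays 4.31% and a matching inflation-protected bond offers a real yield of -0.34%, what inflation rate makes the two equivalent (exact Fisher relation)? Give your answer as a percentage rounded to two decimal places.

(1 + π) = (1 + i)/(1 + r) = 1.04310 / 0.99660 = 1.046659
Break-even inflation = 1.046659 − 1 → 4.67%.

4.67%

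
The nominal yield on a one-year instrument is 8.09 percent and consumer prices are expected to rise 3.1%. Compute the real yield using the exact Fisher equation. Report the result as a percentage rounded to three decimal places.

4.840%

1 + r = 1.08090 / 1.03100 = 1.048400
r = 1.048400 − 1 = 4.8400%, i.e. 4.840%.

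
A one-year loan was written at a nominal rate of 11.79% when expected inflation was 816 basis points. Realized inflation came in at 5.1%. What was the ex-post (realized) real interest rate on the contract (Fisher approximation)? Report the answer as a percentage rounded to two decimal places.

6.69%

Ex-post: 11.79% − 5.1% = 6.690%
So the realized real rate is 6.69%.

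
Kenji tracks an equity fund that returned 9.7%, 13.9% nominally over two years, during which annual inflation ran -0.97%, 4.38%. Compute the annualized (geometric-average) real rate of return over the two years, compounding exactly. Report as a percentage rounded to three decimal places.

Compound the nominal returns: 1.0970 × 1.1390 = 1.24948300.
Compound inflation: 0.9903 × 1.0438 = 1.03367514.
Deflate: 1.24948300 / 1.03367514 = 1.20877726.
Annualized real rate = 1.20877726^(1/2) − 1 = 9.9444% → 9.944%.

9.944%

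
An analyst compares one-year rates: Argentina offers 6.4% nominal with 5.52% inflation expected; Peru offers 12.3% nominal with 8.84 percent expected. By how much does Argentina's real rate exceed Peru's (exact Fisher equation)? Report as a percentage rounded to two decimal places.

-2.35%

Argentina: (1 + 0.0640)/(1 + 0.0552) − 1 = 0.83397%
Peru: (1 + 0.1230)/(1 + 0.0884) − 1 = 3.17898%
Differential = 0.83397% − 3.17898% = -2.34501% → -2.35%.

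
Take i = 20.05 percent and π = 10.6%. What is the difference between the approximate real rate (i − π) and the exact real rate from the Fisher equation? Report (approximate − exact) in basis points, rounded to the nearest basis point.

91 basis points

Approximate: r ≈ 20.050% − 10.600% = 9.4500%
Exact: (1 + 0.2005)/(1 + 0.1060) − 1 = 8.5443%
Error = 9.4500% − 8.5443% = 0.9057% → 91 basis points.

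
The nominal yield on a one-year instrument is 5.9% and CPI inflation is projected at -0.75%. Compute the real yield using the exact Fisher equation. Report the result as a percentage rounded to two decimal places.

6.70%

By the Fisher equation, 1 + r = (1 + i)/(1 + π).
1 + r = 1.05900 / 0.99250 = 1.067003
r = 1.067003 − 1 = 6.7003%, i.e. 6.70%.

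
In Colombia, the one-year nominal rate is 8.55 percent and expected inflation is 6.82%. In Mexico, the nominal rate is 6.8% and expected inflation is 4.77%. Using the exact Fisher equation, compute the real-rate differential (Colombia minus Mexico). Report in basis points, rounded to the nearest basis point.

-32 basis points

Colombia: (1 + 0.0855)/(1 + 0.0682) − 1 = 1.6195%
Mexico: (1 + 0.0680)/(1 + 0.0477) − 1 = 1.9376%
Differential = 1.6195% − 1.9376% = -0.3180% → -32 basis points.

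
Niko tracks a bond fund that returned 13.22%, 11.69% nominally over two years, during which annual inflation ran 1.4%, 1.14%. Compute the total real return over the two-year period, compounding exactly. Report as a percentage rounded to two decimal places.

23.30%

Compound the nominal returns: 1.1322 × 1.1169 = 1.264554.
Compound inflation: 1.0140 × 1.0114 = 1.025560.
Deflate: 1.264554 / 1.025560 = 1.233038.
Total real return = 1.233038 − 1 → 23.30%.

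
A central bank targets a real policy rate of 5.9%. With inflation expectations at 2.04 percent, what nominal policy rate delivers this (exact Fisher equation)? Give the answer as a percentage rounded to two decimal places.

(1 + i) = (1 + r)(1 + π) = 1.05900 × 1.02040 = 1.0806036
i = 1.0806036 − 1, so the required nominal rate is 8.06%.

8.06%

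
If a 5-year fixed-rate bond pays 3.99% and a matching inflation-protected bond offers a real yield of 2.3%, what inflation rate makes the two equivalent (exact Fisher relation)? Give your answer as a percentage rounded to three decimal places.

(1 + π) = (1 + i)/(1 + r) = 1.03990 / 1.02300 = 1.016520
Break-even inflation = 1.016520 − 1 → 1.652%.

1.652%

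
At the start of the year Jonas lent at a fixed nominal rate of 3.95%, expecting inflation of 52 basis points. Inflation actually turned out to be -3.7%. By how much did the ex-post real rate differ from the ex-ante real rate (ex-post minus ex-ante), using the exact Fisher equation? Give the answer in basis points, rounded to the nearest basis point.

453 basis points

Ex-ante: (1 + 0.0395)/(1 + 0.0052) − 1 = 3.4123%
Ex-post: (1 + 0.0395)/(1 − 0.0370) − 1 = 7.9439%
Difference (ex-post − ex-ante) = 4.5317% → 453 basis points.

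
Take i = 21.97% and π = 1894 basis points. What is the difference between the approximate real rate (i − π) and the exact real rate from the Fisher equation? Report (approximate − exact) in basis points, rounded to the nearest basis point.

Approximate: r ≈ 21.970% − 18.940% = 3.0300%
Exact: (1 + 0.2197)/(1 + 0.1894) − 1 = 2.5475%
Error = 3.0300% − 2.5475% = 0.4825% → 48 basis points.

48 basis points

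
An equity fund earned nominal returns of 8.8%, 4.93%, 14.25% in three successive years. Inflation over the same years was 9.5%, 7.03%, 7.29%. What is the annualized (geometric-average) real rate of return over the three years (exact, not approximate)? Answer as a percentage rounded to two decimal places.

1.23%

Nominal growth factor = 1.0880 × 1.0493 × 1.1425 = 1.30432187
Price-level growth factor = 1.0950 × 1.0703 × 1.0729 = 1.25741573
Real growth factor = 1.30432187 / 1.25741573 = 1.03730360
Annualized real rate = 1.03730360^(1/3) − 1 = 1.2283% → 1.23%.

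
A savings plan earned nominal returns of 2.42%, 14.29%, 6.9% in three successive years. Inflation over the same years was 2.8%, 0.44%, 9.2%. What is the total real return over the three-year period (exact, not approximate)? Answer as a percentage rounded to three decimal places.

10.981%

Nominal growth factor = 1.0242 × 1.1429 × 1.0690 = 1.251327
Price-level growth factor = 1.0280 × 1.0044 × 1.0920 = 1.127515
Real growth factor = 1.251327 / 1.127515 = 1.109809
Total real return = 1.109809 − 1 → 10.981%.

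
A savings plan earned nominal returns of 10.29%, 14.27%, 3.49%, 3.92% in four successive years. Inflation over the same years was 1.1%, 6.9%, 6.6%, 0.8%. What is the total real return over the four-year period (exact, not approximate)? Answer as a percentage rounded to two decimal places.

16.71%

Nominal growth factor = 1.1029 × 1.1427 × 1.0349 × 1.0392 = 1.355395
Price-level growth factor = 1.0110 × 1.0690 × 1.0660 × 1.0080 = 1.161306
Real growth factor = 1.355395 / 1.161306 = 1.167130
Total real return = 1.167130 − 1 → 16.71%.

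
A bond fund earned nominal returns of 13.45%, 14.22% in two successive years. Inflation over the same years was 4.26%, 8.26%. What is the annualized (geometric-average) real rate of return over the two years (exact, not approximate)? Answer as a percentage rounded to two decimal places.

Compound the nominal returns: 1.1345 × 1.1422 = 1.29582590.
Compound inflation: 1.0426 × 1.0826 = 1.12871876.
Deflate: 1.29582590 / 1.12871876 = 1.14805029.
Annualized real rate = 1.14805029^(1/2) − 1 = 7.1471% → 7.15%.

7.15%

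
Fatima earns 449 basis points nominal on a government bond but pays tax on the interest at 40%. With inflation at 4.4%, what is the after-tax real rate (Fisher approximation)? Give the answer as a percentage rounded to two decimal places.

-1.71%

After-tax nominal return = 4.49% × (1 − 0.4) = 2.6940%.
r ≈ 2.6940% − 4.4% → -1.71%.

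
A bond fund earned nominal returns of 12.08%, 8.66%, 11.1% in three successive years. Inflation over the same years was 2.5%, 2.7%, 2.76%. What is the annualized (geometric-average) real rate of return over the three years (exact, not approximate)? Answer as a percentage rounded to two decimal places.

Nominal growth factor = 1.1208 × 1.0866 × 1.1110 = 1.35304388
Price-level growth factor = 1.0250 × 1.0270 × 1.0276 = 1.08172883
Real growth factor = 1.35304388 / 1.08172883 = 1.25081614
Annualized real rate = 1.25081614^(1/3) − 1 = 7.7452% → 7.75%.

7.75%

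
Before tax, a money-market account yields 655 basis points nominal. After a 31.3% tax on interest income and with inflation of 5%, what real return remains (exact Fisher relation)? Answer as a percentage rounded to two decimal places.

After-tax nominal return = 6.55% × (1 − 0.313) = 4.49985%.
1 + r = 1.0449985 / 1.05000 = 0.995237
After-tax real rate = 0.995237 − 1 → -0.48%.

-0.48%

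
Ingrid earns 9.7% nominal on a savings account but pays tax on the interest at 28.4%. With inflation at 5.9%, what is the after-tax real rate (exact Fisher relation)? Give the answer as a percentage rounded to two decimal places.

After-tax nominal return = 9.7% × (1 − 0.284) = 6.9452%.
1 + r = 1.069452 / 1.05900 = 1.009870
After-tax real rate = 1.009870 − 1 → 0.99%.

0.99%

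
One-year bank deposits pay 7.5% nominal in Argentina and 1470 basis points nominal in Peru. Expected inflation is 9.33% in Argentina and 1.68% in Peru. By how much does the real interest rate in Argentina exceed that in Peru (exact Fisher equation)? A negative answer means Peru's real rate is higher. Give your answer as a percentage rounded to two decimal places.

-14.48%

Argentina: (1 + 0.0750)/(1 + 0.0933) − 1 = -1.6738%
Peru: (1 + 0.1470)/(1 + 0.0168) − 1 = 12.8049%
Differential = -1.6738% − 12.8049% = -14.4787% → -14.48%.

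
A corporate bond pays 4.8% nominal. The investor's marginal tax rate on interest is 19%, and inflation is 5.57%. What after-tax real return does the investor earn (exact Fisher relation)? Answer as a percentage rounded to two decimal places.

-1.59%

After-tax nominal return = 4.8% × (1 − 0.19) = 3.8880%.
1 + r = 1.03888 / 1.05570 = 0.984067
After-tax real rate = 0.984067 − 1 → -1.59%.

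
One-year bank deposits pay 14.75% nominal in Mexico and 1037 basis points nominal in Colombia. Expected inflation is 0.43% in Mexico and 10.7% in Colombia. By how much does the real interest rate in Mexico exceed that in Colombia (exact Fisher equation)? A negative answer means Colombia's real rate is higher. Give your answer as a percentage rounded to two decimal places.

14.56%

Mexico: (1 + 0.1475)/(1 + 0.0043) − 1 = 14.2587%
Colombia: (1 + 0.1037)/(1 + 0.1070) − 1 = -0.2981%
Differential = 14.2587% − (-0.2981%) = 14.5568% → 14.56%.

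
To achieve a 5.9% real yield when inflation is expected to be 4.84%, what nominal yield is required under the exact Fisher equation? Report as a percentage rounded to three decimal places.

(1 + i) = (1 + r)(1 + π) = 1.05900 × 1.04840 = 1.1102556
i = 1.1102556 − 1, so the required nominal rate is 11.026%.

11.026%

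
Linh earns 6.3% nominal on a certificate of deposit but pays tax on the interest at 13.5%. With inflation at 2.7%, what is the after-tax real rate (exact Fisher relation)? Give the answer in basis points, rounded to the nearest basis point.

268 basis points

After-tax nominal return = 6.3% × (1 − 0.135) = 5.4495%.
1 + r = 1.054495 / 1.02700 = 1.026772
After-tax real rate = 1.026772 − 1 → 268 basis points.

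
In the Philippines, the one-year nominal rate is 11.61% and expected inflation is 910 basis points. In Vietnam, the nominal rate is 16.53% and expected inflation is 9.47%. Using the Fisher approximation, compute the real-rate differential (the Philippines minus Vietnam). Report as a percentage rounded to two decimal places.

-4.55%

The Philippines: 11.61% − 9.1% = 2.510%
Vietnam: 16.53% − 9.47% = 7.060%
Differential = -4.550% → -4.55%.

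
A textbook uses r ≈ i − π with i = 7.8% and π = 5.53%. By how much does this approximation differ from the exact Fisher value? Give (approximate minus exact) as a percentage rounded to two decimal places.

Approximate: r ≈ 7.800% − 5.530% = 2.2700%
Exact: (1 + 0.0780)/(1 + 0.0553) − 1 = 2.1510%
Error = 2.2700% − 2.1510% = 0.1190% → 0.12%.

0.12%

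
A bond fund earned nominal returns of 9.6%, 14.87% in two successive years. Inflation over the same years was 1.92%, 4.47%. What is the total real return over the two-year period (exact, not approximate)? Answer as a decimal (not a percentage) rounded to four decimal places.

0.1824

Nominal growth factor = 1.0960 × 1.1487 = 1.258975
Price-level growth factor = 1.0192 × 1.0447 = 1.064758
Real growth factor = 1.258975 / 1.064758 = 1.182405
Total real return = 1.182405 − 1 → 0.1824.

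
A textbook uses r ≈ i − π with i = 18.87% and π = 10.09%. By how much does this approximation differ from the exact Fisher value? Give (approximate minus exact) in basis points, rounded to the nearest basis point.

80 basis points

Approximate: r ≈ 18.870% − 10.090% = 8.7800%
Exact: (1 + 0.1887)/(1 + 0.1009) − 1 = 7.9753%
Error = 8.7800% − 7.9753% = 0.8047% → 80 basis points.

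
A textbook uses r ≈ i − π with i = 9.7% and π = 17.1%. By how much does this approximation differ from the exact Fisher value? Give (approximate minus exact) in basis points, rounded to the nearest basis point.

-108 basis points

Approximate: r ≈ 9.700% − 17.100% = -7.4000%
Exact: (1 + 0.0970)/(1 + 0.1710) − 1 = -6.3194%
Error = -7.4000% − (-6.3194%) = -1.0806% → -108 basis points.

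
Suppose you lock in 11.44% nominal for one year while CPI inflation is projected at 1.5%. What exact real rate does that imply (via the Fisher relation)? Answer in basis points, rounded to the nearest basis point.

1 + r = 1.11440 / 1.01500 = 1.097931
r = 1.097931 − 1 = 9.7931%, i.e. 979 basis points.

979 basis points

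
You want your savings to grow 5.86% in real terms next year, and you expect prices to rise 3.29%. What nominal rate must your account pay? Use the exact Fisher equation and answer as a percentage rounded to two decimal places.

(1 + i) = (1 + r)(1 + π) = 1.05860 × 1.03290 = 1.09342794
i = 1.09342794 − 1, so the required nominal rate is 9.34%.

9.34%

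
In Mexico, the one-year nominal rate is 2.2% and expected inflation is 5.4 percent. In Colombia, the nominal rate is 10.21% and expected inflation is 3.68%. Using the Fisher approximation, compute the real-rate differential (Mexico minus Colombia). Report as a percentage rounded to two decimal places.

Mexico: 2.2% − 5.4% = -3.200%
Colombia: 10.21% − 3.68% = 6.530%
Differential = -9.730% → -9.73%.

-9.73%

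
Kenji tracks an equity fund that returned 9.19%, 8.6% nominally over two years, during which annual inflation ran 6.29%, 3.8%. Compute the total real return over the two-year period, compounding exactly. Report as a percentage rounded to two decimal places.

Compound the nominal returns: 1.0919 × 1.0860 = 1.185803.
Compound inflation: 1.0629 × 1.0380 = 1.103290.
Deflate: 1.185803 / 1.103290 = 1.074788.
Total real return = 1.074788 − 1 → 7.48%.

7.48%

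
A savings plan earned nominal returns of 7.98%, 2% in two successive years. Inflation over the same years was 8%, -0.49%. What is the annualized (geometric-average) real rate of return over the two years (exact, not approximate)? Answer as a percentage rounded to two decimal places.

1.23%

Nominal growth factor = 1.0798 × 1.0200 = 1.10139600
Price-level growth factor = 1.0800 × 0.9951 = 1.07470800
Real growth factor = 1.10139600 / 1.07470800 = 1.02483279
Annualized real rate = 1.02483279^(1/2) − 1 = 1.2340% → 1.23%.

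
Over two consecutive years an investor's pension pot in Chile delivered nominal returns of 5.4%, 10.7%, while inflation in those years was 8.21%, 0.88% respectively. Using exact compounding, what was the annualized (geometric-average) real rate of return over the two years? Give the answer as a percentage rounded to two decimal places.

3.39%

Nominal growth factor = 1.0540 × 1.1070 = 1.16677800
Price-level growth factor = 1.0821 × 1.0088 = 1.09162248
Real growth factor = 1.16677800 / 1.09162248 = 1.06884754
Annualized real rate = 1.06884754^(1/2) − 1 = 3.3851% → 3.39%.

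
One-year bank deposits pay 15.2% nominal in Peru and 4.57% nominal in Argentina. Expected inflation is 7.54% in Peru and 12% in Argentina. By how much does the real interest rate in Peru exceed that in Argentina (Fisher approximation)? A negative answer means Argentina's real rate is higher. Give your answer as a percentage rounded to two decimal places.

15.09%

Peru: 15.2% − 7.54% = 7.660%
Argentina: 4.57% − 12% = -7.430%
Differential = 15.090% → 15.09%.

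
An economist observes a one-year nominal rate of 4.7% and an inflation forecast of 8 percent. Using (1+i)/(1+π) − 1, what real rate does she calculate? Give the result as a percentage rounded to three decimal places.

-3.056%

1 + r = 1.04700 / 1.08000 = 0.969444
r = 0.969444 − 1 = -3.0556%, i.e. -3.056%.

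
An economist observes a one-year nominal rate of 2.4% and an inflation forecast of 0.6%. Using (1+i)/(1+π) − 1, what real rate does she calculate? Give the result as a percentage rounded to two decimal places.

By the Fisher equation, 1 + r = (1 + i)/(1 + π).
1 + r = 1.02400 / 1.00600 = 1.017893
r = 1.017893 − 1 = 1.7893%, i.e. 1.79%.

1.79%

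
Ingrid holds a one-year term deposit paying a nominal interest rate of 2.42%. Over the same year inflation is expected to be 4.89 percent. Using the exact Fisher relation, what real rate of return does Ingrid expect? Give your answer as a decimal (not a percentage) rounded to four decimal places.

1 + r = 1.02420 / 1.04890 = 0.976452
r = 0.976452 − 1 = -2.3548%, i.e. -0.0235.

-0.0235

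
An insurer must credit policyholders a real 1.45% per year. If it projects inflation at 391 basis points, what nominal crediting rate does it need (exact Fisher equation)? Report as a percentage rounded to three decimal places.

(1 + i) = (1 + r)(1 + π) = 1.01450 × 1.03910 = 1.05416695
i = 1.05416695 − 1, so the required nominal rate is 5.417%.

5.417%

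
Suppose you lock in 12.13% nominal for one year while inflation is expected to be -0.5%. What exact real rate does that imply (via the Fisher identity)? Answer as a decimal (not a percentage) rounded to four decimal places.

0.1269

1 + r = 1.12130 / 0.99500 = 1.126935
r = 1.126935 − 1 = 12.6935%, i.e. 0.1269.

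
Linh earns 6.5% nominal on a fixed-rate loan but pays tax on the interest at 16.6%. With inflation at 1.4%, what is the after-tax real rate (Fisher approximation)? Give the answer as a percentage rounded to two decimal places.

After-tax nominal return = 6.5% × (1 − 0.166) = 5.4210%.
r ≈ 5.4210% − 1.4% → 4.02%.

4.02%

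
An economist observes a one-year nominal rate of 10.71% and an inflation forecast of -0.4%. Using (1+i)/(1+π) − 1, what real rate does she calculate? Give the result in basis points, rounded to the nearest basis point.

1 + r = 1.10710 / 0.99600 = 1.111546
r = 1.111546 − 1 = 11.1546%, i.e. 1115 basis points.

1115 basis points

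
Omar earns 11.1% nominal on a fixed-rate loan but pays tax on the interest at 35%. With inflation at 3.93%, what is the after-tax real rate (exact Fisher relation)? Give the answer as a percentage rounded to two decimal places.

After-tax nominal return = 11.1% × (1 − 0.35) = 7.2150%.
1 + r = 1.07215 / 1.03930 = 1.031608
After-tax real rate = 1.031608 − 1 → 3.16%.

3.16%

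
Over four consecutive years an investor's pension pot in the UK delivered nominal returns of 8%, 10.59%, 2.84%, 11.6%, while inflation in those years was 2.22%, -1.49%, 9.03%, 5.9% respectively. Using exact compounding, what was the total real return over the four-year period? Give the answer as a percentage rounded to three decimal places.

Compound the nominal returns: 1.0800 × 1.1059 × 1.0284 × 1.1160 = 1.370774.
Compound inflation: 1.0222 × 0.9851 × 1.0903 × 1.0590 = 1.162675.
Deflate: 1.370774 / 1.162675 = 1.178983.
Total real return = 1.178983 − 1 → 17.898%.

17.898%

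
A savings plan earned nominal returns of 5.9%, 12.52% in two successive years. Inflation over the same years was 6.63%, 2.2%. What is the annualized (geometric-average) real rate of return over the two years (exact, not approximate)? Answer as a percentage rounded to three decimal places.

4.568%

Compound the nominal returns: 1.0590 × 1.1252 = 1.19158680.
Compound inflation: 1.0663 × 1.0220 = 1.08975860.
Deflate: 1.19158680 / 1.08975860 = 1.09344106.
Annualized real rate = 1.09344106^(1/2) − 1 = 4.5677% → 4.568%.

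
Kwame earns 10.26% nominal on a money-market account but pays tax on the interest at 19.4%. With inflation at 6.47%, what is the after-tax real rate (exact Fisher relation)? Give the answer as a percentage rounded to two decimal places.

After-tax nominal return = 10.26% × (1 − 0.194) = 8.26956%.
1 + r = 1.0826956 / 1.06470 = 1.016902
After-tax real rate = 1.016902 − 1 → 1.69%.

1.69%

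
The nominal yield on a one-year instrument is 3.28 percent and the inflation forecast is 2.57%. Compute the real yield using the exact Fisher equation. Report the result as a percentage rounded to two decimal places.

1 + r = 1.03280 / 1.02570 = 1.006922
r = 1.006922 − 1 = 0.6922%, i.e. 0.69%.

0.69%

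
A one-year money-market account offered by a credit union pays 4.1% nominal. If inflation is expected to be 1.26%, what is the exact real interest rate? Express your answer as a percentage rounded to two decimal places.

1 + r = 1.04100 / 1.01260 = 1.028047
r = 1.028047 − 1 = 2.8047%, i.e. 2.80%.

2.80%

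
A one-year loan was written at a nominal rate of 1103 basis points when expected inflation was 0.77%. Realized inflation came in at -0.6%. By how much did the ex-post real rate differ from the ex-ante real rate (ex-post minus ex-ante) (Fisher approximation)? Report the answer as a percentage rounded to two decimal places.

Ex-ante: 11.03% − 0.77% = 10.260%
Ex-post: 11.03% − (-0.6%) = 11.630%
Difference (ex-post − ex-ante) = 1.3700% → 1.37%.

1.37%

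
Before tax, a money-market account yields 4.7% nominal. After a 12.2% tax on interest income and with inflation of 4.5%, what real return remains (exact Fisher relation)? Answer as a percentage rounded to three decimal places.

After-tax nominal return = 4.7% × (1 − 0.122) = 4.1266%.
1 + r = 1.041266 / 1.04500 = 0.996427
After-tax real rate = 0.996427 − 1 → -0.357%.

-0.357%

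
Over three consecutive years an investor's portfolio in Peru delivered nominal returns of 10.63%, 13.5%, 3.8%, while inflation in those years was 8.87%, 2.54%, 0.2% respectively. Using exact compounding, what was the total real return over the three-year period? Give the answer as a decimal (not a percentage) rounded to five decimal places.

Nominal growth factor = 1.1063 × 1.1350 × 1.0380 = 1.303365
Price-level growth factor = 1.0887 × 1.0254 × 1.0020 = 1.118586
Real growth factor = 1.303365 / 1.118586 = 1.165190
Total real return = 1.165190 − 1 → 0.16519.

0.16519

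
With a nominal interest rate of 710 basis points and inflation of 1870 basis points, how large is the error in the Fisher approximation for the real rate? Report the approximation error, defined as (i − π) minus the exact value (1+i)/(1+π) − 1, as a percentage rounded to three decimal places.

-1.827%

Approximate: r ≈ 7.100% − 18.700% = -11.6000%
Exact: (1 + 0.0710)/(1 + 0.1870) − 1 = -9.77254%
Error = -11.6000% − (-9.77254%) = -1.82746% → -1.827%.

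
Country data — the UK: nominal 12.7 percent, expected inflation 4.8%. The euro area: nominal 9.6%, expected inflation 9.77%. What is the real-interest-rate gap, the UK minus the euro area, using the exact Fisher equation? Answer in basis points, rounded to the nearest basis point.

The UK: (1 + 0.1270)/(1 + 0.0480) − 1 = 7.5382%
The euro area: (1 + 0.0960)/(1 + 0.0977) − 1 = -0.1549%
Differential = 7.5382% − (-0.1549%) = 7.6930% → 769 basis points.

769 basis points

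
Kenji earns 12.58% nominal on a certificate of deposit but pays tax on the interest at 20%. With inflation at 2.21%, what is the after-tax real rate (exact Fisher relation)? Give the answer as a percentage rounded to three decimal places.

After-tax nominal return = 12.58% × (1 − 0.2) = 10.0640%.
1 + r = 1.10064 / 1.02210 = 1.076842
After-tax real rate = 1.076842 − 1 → 7.684%.

7.684%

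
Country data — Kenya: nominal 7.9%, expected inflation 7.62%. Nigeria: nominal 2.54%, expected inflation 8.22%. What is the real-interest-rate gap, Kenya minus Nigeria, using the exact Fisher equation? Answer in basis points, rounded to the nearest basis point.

551 basis points

Kenya: (1 + 0.0790)/(1 + 0.0762) − 1 = 0.2602%
Nigeria: (1 + 0.0254)/(1 + 0.0822) − 1 = -5.2486%
Differential = 0.2602% − (-5.2486%) = 5.5087% → 551 basis points.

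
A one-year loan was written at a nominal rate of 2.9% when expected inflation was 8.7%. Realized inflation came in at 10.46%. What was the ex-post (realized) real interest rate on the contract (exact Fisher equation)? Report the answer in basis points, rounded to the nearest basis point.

-684 basis points

Ex-post: (1 + 0.0290)/(1 + 0.1046) − 1 = -6.8441%
So the realized real rate is -684 basis points.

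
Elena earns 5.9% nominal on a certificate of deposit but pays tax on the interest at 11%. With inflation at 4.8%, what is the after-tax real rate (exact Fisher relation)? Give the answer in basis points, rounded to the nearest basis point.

After-tax nominal return = 5.9% × (1 − 0.11) = 5.2510%.
1 + r = 1.05251 / 1.04800 = 1.004303
After-tax real rate = 1.004303 − 1 → 43 basis points.

43 basis points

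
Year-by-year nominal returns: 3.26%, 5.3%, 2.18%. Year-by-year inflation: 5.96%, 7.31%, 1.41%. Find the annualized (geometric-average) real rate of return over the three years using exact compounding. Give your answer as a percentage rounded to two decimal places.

Nominal growth factor = 1.0326 × 1.0530 × 1.0218 = 1.11103155
Price-level growth factor = 1.0596 × 1.0731 × 1.0141 = 1.15308926
Real growth factor = 1.11103155 / 1.15308926 = 0.96352605
Annualized real rate = 0.96352605^(1/3) − 1 = -1.2309% → -1.23%.

-1.23%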